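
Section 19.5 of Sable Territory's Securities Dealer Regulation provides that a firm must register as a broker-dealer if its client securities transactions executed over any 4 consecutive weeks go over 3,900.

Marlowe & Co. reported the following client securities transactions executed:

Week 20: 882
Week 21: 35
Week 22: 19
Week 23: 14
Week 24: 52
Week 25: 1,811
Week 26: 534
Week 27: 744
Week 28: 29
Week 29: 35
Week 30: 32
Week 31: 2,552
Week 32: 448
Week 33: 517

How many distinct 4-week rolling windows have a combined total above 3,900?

0

Week 20–Week 23: 882 + 35 + 19 + 14 = 950 (under)
Week 21–Week 24: 35 + 19 + 14 + 52 = 120 (under)
Week 22–Week 25: 19 + 14 + 52 + 1,811 = 1,896 (under)
Week 23–Week 26: 14 + 52 + 1,811 + 534 = 2,411 (under)
Week 24–Week 27: 52 + 1,811 + 534 + 744 = 3,141 (under)
Week 25–Week 28: 1,811 + 534 + 744 + 29 = 3,118 (under)
Week 26–Week 29: 534 + 744 + 29 + 35 = 1,342 (under)
Week 27–Week 30: 744 + 29 + 35 + 32 = 840 (under)
Week 28–Week 31: 29 + 35 + 32 + 2,552 = 2,648 (under)
Week 29–Week 32: 35 + 32 + 2,552 + 448 = 3,067 (under)
Week 30–Week 33: 32 + 2,552 + 448 + 517 = 3,549 (under)
0 windows exceed the threshold.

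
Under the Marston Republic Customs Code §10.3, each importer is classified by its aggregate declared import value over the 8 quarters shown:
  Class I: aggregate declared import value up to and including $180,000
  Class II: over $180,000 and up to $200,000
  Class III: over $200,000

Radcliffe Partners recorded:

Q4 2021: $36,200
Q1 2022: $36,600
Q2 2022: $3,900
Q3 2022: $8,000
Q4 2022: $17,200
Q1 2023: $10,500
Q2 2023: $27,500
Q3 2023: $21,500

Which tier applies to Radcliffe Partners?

Aggregate declared import value: $36,200 + $36,600 + $3,900 + $8,000 + $17,200 + $10,500 + $27,500 + $21,500 = $161,400.
$161,400 ≤ $180,000, so Class I applies.

Class I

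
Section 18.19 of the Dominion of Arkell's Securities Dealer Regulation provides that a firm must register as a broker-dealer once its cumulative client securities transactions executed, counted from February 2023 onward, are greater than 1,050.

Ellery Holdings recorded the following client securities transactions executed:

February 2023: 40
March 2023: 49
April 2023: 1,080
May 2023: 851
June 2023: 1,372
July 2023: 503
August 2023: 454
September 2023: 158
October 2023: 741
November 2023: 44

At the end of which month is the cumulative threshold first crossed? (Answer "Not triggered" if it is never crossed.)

Through February 2023: 40
Through March 2023: 89
Through April 2023: 1,169 ← exceeds threshold

April 2023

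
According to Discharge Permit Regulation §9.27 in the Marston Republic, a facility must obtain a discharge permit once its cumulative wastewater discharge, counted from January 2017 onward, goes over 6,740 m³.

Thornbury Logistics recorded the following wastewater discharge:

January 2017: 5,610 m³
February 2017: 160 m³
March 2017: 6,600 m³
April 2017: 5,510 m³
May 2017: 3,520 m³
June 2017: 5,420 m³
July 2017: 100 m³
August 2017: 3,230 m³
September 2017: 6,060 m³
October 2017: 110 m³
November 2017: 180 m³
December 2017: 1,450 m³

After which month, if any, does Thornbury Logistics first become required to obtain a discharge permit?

March 2017

Through January 2017: 5,610 m³
Through February 2017: 5,770 m³
Through March 2017: 12,370 m³ ← exceeds threshold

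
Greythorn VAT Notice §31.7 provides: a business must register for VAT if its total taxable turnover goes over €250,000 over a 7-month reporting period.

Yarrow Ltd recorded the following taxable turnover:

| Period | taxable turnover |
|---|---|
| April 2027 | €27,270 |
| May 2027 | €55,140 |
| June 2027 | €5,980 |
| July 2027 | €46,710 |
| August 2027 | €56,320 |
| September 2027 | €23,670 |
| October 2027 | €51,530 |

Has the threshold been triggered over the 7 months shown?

Yes

Total taxable turnover: €27,270 + €55,140 + €5,980 + €46,710 + €56,320 + €23,670 + €51,530 = €266,620.
€266,620 > €250,000, so the threshold is exceeded.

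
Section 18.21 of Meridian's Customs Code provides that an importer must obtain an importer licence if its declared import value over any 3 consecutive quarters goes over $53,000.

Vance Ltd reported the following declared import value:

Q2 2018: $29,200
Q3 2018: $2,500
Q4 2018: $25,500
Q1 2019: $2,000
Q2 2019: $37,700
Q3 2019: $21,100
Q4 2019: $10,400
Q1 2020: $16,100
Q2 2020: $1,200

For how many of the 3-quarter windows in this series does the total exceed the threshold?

4

Q2 2018–Q4 2018: $29,200 + $2,500 + $25,500 = $57,200 (over)
Q3 2018–Q1 2019: $2,500 + $25,500 + $2,000 = $30,000 (under)
Q4 2018–Q2 2019: $25,500 + $2,000 + $37,700 = $65,200 (over)
Q1 2019–Q3 2019: $2,000 + $37,700 + $21,100 = $60,800 (over)
Q2 2019–Q4 2019: $37,700 + $21,100 + $10,400 = $69,200 (over)
Q3 2019–Q1 2020: $21,100 + $10,400 + $16,100 = $47,600 (under)
Q4 2019–Q2 2020: $10,400 + $16,100 + $1,200 = $27,700 (under)
4 windows exceed the threshold.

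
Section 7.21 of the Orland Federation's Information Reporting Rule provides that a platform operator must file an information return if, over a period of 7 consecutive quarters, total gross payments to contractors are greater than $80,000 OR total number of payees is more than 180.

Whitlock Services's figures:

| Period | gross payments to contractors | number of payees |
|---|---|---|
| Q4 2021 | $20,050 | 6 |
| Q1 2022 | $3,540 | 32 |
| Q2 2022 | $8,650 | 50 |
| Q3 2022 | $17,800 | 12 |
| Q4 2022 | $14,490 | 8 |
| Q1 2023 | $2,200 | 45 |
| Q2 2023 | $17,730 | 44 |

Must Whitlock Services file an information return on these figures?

Yes

Total gross payments to contractors: $20,050 + $3,540 + $8,650 + $17,800 + $14,490 + $2,200 + $17,730 = $84,460 (> $80,000).
Total number of payees: 6 + 32 + 50 + 12 + 8 + 45 + 44 = 197 (> 180).
The test is 'or': at least one threshold is exceeded.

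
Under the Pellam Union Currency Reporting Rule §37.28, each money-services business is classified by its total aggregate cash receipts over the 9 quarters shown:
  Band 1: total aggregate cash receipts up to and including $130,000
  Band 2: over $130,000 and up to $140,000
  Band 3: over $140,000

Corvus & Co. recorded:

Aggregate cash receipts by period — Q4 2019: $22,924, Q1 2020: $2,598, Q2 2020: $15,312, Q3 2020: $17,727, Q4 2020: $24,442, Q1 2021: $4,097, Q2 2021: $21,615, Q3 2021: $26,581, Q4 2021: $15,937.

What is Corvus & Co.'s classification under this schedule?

Total aggregate cash receipts: $22,924 + $2,598 + $15,312 + $17,727 + $24,442 + $4,097 + $21,615 + $26,581 + $15,937 = $151,233.
$151,233 > $140,000, so Band 3 applies.

Band 3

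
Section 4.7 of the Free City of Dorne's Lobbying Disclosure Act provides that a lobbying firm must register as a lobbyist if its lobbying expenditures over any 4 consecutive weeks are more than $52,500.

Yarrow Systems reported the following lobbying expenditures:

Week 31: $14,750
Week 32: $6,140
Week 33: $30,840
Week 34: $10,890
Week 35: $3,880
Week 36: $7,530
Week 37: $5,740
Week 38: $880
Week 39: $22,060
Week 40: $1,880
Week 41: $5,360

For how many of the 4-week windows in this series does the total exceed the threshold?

Week 31–Week 34: $14,750 + $6,140 + $30,840 + $10,890 = $62,620 (over)
Week 32–Week 35: $6,140 + $30,840 + $10,890 + $3,880 = $51,750 (under)
Week 33–Week 36: $30,840 + $10,890 + $3,880 + $7,530 = $53,140 (over)
Week 34–Week 37: $10,890 + $3,880 + $7,530 + $5,740 = $28,040 (under)
Week 35–Week 38: $3,880 + $7,530 + $5,740 + $880 = $18,030 (under)
Week 36–Week 39: $7,530 + $5,740 + $880 + $22,060 = $36,210 (under)
Week 37–Week 40: $5,740 + $880 + $22,060 + $1,880 = $30,560 (under)
Week 38–Week 41: $880 + $22,060 + $1,880 + $5,360 = $30,180 (under)
2 windows exceed the threshold.

2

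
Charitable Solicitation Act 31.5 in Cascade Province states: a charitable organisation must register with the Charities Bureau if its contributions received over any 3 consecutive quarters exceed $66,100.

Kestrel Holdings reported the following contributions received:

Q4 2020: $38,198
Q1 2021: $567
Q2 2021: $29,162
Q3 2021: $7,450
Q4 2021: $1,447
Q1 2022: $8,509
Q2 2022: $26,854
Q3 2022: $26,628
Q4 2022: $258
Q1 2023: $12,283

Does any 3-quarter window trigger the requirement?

Q4 2020–Q2 2021: $38,198 + $567 + $29,162 = $67,927 (over)
Q1 2021–Q3 2021: $567 + $29,162 + $7,450 = $37,179 (under)
Q2 2021–Q4 2021: $29,162 + $7,450 + $1,447 = $38,059 (under)
Q3 2021–Q1 2022: $7,450 + $1,447 + $8,509 = $17,406 (under)
Q4 2021–Q2 2022: $1,447 + $8,509 + $26,854 = $36,810 (under)
Q1 2022–Q3 2022: $8,509 + $26,854 + $26,628 = $61,991 (under)
Q2 2022–Q4 2022: $26,854 + $26,628 + $258 = $53,740 (under)
Q3 2022–Q1 2023: $26,628 + $258 + $12,283 = $39,169 (under)
At least one window exceeds $66,100.

Yes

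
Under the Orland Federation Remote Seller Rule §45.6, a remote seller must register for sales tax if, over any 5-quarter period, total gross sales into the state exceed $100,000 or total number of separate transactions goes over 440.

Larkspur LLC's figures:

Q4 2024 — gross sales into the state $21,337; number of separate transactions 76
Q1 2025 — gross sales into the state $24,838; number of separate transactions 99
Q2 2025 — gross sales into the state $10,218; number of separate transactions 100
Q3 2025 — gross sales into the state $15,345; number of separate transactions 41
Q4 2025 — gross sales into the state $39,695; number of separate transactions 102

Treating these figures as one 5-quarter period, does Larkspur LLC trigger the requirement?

Total gross sales into the state: $21,337 + $24,838 + $10,218 + $15,345 + $39,695 = $111,433 (> $100,000).
Total number of separate transactions: 76 + 99 + 100 + 41 + 102 = 418 (≤ 440).
The test is 'or': at least one threshold is exceeded.

Yes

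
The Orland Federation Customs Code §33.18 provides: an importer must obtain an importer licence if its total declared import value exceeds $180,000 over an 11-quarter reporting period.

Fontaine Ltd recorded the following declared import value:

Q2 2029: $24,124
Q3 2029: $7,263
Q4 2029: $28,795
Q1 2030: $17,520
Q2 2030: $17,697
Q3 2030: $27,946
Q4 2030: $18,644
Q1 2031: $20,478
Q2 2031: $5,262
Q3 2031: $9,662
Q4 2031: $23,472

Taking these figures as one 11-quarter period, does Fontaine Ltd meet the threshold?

Yes

Total declared import value: $24,124 + $7,263 + $28,795 + $17,520 + $17,697 + $27,946 + $18,644 + $20,478 + $5,262 + $9,662 + $23,472 = $200,863.
$200,863 > $180,000, so the threshold is exceeded.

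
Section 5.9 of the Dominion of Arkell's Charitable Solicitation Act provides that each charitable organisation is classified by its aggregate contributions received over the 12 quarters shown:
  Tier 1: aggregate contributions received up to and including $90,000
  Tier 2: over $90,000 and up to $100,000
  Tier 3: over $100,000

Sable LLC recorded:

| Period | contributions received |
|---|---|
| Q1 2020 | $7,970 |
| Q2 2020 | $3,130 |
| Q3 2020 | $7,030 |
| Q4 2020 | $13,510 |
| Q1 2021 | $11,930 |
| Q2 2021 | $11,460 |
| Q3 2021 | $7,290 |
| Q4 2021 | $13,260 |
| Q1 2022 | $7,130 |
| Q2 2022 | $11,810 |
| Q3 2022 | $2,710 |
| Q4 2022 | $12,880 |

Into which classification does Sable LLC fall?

Aggregate contributions received: $7,970 + $3,130 + $7,030 + $13,510 + $11,930 + $11,460 + $7,290 + $13,260 + $7,130 + $11,810 + $2,710 + $12,880 = $110,110.
$110,110 > $100,000, so Tier 3 applies.

Tier 3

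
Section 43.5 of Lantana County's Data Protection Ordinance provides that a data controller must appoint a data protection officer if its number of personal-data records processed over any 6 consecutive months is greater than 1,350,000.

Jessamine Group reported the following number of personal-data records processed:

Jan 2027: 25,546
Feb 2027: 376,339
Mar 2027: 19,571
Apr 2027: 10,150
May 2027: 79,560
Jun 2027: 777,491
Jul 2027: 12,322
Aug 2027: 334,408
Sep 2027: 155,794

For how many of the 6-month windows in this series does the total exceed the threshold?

1

Jan 2027–Jun 2027: 25,546 + 376,339 + 19,571 + 10,150 + 79,560 + 777,491 = 1,288,657 (under)
Feb 2027–Jul 2027: 376,339 + 19,571 + 10,150 + 79,560 + 777,491 + 12,322 = 1,275,433 (under)
Mar 2027–Aug 2027: 19,571 + 10,150 + 79,560 + 777,491 + 12,322 + 334,408 = 1,233,502 (under)
Apr 2027–Sep 2027: 10,150 + 79,560 + 777,491 + 12,322 + 334,408 + 155,794 = 1,369,725 (over)
1 window exceeds the threshold.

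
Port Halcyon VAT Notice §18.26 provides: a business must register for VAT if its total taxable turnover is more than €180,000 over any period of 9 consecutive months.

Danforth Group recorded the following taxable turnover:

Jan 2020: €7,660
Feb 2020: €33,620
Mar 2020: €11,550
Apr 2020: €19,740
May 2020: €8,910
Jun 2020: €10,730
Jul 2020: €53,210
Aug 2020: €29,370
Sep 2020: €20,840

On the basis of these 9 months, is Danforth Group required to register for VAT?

Total taxable turnover: €7,660 + €33,620 + €11,550 + €19,740 + €8,910 + €10,730 + €53,210 + €29,370 + €20,840 = €195,630.
€195,630 > €180,000, so the threshold is exceeded.

Yes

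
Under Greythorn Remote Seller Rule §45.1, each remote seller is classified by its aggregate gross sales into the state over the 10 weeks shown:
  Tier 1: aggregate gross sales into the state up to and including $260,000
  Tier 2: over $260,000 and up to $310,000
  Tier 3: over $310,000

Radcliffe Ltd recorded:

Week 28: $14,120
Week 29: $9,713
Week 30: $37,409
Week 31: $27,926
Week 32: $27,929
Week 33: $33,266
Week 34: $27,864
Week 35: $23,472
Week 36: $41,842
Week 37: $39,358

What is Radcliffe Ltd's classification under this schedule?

Aggregate gross sales into the state: $14,120 + $9,713 + $37,409 + $27,926 + $27,929 + $33,266 + $27,864 + $23,472 + $41,842 + $39,358 = $282,899.
$260,000 < $282,899 ≤ $310,000, so Tier 2 applies.

Tier 2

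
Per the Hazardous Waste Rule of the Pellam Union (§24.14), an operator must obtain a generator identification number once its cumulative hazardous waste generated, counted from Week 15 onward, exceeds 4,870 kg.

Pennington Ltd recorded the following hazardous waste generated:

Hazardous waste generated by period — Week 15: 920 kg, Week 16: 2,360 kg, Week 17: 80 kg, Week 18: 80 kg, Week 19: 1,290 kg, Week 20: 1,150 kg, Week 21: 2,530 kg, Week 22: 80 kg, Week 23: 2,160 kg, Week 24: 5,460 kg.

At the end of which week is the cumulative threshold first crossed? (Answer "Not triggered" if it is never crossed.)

Through Week 15: 920 kg
Through Week 16: 3,280 kg
Through Week 17: 3,360 kg
Through Week 18: 3,440 kg
Through Week 19: 4,730 kg
Through Week 20: 5,880 kg ← exceeds threshold

Week 20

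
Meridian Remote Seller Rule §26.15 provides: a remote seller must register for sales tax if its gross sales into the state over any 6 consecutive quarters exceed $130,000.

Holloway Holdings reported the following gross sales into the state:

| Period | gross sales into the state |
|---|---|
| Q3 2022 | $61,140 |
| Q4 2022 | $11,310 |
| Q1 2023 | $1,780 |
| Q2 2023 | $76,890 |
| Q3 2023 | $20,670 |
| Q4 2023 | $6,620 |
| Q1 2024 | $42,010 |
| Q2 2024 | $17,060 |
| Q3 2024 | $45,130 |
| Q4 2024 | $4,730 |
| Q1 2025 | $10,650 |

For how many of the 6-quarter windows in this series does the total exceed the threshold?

5

Q3 2022–Q4 2023: $61,140 + $11,310 + $1,780 + $76,890 + $20,670 + $6,620 = $178,410 (over)
Q4 2022–Q1 2024: $11,310 + $1,780 + $76,890 + $20,670 + $6,620 + $42,010 = $159,280 (over)
Q1 2023–Q2 2024: $1,780 + $76,890 + $20,670 + $6,620 + $42,010 + $17,060 = $165,030 (over)
Q2 2023–Q3 2024: $76,890 + $20,670 + $6,620 + $42,010 + $17,060 + $45,130 = $208,380 (over)
Q3 2023–Q4 2024: $20,670 + $6,620 + $42,010 + $17,060 + $45,130 + $4,730 = $136,220 (over)
Q4 2023–Q1 2025: $6,620 + $42,010 + $17,060 + $45,130 + $4,730 + $10,650 = $126,200 (under)
5 windows exceed the threshold.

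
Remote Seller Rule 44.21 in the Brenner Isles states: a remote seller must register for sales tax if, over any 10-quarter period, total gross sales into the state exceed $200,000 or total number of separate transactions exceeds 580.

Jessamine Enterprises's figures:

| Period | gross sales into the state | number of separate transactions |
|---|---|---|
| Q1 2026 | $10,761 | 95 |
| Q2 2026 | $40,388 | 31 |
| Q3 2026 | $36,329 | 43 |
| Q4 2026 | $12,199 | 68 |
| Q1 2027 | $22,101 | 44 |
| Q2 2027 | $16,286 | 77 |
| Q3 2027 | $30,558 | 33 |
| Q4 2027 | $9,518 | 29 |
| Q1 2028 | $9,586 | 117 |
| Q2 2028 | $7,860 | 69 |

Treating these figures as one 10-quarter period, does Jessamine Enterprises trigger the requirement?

Total gross sales into the state: $10,761 + $40,388 + $36,329 + $12,199 + $22,101 + $16,286 + $30,558 + $9,518 + $9,586 + $7,860 = $195,586 (≤ $200,000).
Total number of separate transactions: 95 + 31 + 43 + 68 + 44 + 77 + 33 + 29 + 117 + 69 = 606 (> 580).
The test is 'or': at least one threshold is exceeded.

Yes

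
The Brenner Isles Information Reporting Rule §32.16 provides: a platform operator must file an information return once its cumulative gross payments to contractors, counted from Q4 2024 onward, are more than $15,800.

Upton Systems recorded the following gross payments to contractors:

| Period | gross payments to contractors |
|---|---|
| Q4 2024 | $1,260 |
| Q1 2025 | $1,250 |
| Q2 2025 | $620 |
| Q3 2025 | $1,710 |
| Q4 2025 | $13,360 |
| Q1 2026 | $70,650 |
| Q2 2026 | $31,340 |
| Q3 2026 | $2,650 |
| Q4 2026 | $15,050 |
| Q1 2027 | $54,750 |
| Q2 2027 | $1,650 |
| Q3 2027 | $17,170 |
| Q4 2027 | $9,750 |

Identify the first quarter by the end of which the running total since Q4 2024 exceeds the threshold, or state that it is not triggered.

Q4 2025

Through Q4 2024: $1,260
Through Q1 2025: $2,510
Through Q2 2025: $3,130
Through Q3 2025: $4,840
Through Q4 2025: $18,200 ← exceeds threshold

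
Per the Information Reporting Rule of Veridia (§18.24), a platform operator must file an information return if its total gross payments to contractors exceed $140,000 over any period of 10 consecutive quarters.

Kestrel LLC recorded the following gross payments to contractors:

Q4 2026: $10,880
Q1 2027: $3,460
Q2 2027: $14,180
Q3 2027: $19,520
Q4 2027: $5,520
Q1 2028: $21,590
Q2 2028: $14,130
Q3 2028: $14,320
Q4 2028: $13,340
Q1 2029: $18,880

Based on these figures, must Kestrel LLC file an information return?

Total gross payments to contractors: $10,880 + $3,460 + $14,180 + $19,520 + $5,520 + $21,590 + $14,130 + $14,320 + $13,340 + $18,880 = $135,820.
$135,820 ≤ $140,000, so the threshold is not exceeded.

No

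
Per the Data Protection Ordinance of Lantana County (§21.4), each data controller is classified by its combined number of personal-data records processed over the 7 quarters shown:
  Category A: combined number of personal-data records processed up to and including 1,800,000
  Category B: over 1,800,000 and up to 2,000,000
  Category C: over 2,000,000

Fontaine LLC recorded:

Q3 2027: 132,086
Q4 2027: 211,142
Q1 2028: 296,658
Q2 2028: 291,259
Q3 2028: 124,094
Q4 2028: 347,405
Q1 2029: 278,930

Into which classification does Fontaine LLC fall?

Category A

Combined number of personal-data records processed: 132,086 + 211,142 + 296,658 + 291,259 + 124,094 + 347,405 + 278,930 = 1,681,574.
1,681,574 ≤ 1,800,000, so Category A applies.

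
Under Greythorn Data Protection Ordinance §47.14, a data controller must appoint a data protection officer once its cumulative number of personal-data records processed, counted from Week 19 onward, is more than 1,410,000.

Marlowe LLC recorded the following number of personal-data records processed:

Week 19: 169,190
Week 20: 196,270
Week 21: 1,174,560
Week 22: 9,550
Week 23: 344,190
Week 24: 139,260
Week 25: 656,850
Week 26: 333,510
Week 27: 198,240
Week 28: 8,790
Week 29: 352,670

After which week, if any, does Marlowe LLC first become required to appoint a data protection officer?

Week 21

Through Week 19: 169,190
Through Week 20: 365,460
Through Week 21: 1,540,020 ← exceeds threshold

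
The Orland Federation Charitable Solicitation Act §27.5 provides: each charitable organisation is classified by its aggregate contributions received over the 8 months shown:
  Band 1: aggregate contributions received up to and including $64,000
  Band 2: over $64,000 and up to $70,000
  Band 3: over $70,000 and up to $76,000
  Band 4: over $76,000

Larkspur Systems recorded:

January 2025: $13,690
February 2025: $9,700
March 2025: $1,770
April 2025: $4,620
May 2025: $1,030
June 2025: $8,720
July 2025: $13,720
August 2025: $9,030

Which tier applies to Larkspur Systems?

Aggregate contributions received: $13,690 + $9,700 + $1,770 + $4,620 + $1,030 + $8,720 + $13,720 + $9,030 = $62,280.
$62,280 ≤ $64,000, so Band 1 applies.

Band 1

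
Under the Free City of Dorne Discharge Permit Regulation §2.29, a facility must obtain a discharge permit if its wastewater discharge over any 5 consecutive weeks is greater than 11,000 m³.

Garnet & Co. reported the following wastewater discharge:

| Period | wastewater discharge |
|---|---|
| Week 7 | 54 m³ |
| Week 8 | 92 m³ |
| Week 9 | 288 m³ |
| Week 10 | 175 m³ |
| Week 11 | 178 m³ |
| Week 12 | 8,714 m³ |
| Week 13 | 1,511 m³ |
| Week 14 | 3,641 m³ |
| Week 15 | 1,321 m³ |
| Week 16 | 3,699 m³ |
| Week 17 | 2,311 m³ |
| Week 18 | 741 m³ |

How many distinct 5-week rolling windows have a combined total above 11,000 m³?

5

Week 7–Week 11: 54 m³ + 92 m³ + 288 m³ + 175 m³ + 178 m³ = 787 m³ (under)
Week 8–Week 12: 92 m³ + 288 m³ + 175 m³ + 178 m³ + 8,714 m³ = 9,447 m³ (under)
Week 9–Week 13: 288 m³ + 175 m³ + 178 m³ + 8,714 m³ + 1,511 m³ = 10,866 m³ (under)
Week 10–Week 14: 175 m³ + 178 m³ + 8,714 m³ + 1,511 m³ + 3,641 m³ = 14,219 m³ (over)
Week 11–Week 15: 178 m³ + 8,714 m³ + 1,511 m³ + 3,641 m³ + 1,321 m³ = 15,365 m³ (over)
Week 12–Week 16: 8,714 m³ + 1,511 m³ + 3,641 m³ + 1,321 m³ + 3,699 m³ = 18,886 m³ (over)
Week 13–Week 17: 1,511 m³ + 3,641 m³ + 1,321 m³ + 3,699 m³ + 2,311 m³ = 12,483 m³ (over)
Week 14–Week 18: 3,641 m³ + 1,321 m³ + 3,699 m³ + 2,311 m³ + 741 m³ = 11,713 m³ (over)
5 windows exceed the threshold.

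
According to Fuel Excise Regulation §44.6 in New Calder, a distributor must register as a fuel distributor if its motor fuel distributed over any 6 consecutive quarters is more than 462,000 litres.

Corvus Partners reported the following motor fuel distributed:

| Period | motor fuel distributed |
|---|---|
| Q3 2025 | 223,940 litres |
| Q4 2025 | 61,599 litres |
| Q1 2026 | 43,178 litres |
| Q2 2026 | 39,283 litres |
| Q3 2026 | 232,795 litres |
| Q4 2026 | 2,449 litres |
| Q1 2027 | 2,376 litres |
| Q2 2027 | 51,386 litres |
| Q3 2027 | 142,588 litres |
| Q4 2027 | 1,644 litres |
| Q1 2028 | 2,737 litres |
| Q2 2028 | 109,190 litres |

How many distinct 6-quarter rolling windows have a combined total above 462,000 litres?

2

Q3 2025–Q4 2026: 223,940 litres + 61,599 litres + 43,178 litres + 39,283 litres + 232,795 litres + 2,449 litres = 603,244 litres (over)
Q4 2025–Q1 2027: 61,599 litres + 43,178 litres + 39,283 litres + 232,795 litres + 2,449 litres + 2,376 litres = 381,680 litres (under)
Q1 2026–Q2 2027: 43,178 litres + 39,283 litres + 232,795 litres + 2,449 litres + 2,376 litres + 51,386 litres = 371,467 litres (under)
Q2 2026–Q3 2027: 39,283 litres + 232,795 litres + 2,449 litres + 2,376 litres + 51,386 litres + 142,588 litres = 470,877 litres (over)
Q3 2026–Q4 2027: 232,795 litres + 2,449 litres + 2,376 litres + 51,386 litres + 142,588 litres + 1,644 litres = 433,238 litres (under)
Q4 2026–Q1 2028: 2,449 litres + 2,376 litres + 51,386 litres + 142,588 litres + 1,644 litres + 2,737 litres = 203,180 litres (under)
Q1 2027–Q2 2028: 2,376 litres + 51,386 litres + 142,588 litres + 1,644 litres + 2,737 litres + 109,190 litres = 309,921 litres (under)
2 windows exceed the threshold.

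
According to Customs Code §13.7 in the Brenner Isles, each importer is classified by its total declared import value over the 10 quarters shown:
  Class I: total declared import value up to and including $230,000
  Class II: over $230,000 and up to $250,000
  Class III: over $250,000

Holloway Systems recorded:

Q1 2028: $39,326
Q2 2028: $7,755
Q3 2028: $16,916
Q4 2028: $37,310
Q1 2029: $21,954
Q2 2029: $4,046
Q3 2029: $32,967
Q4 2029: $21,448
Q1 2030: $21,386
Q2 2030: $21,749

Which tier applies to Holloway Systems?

Total declared import value: $39,326 + $7,755 + $16,916 + $37,310 + $21,954 + $4,046 + $32,967 + $21,448 + $21,386 + $21,749 = $224,857.
$224,857 ≤ $230,000, so Class I applies.

Class I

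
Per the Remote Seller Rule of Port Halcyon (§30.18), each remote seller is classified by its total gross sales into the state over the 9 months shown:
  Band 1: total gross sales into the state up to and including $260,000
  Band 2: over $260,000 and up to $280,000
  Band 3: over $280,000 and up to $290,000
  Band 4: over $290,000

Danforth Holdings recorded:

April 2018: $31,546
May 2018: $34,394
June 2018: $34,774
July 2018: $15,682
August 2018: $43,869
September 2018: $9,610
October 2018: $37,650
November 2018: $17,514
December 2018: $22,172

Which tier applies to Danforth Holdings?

Band 1

Total gross sales into the state: $31,546 + $34,394 + $34,774 + $15,682 + $43,869 + $9,610 + $37,650 + $17,514 + $22,172 = $247,211.
$247,211 ≤ $260,000, so Band 1 applies.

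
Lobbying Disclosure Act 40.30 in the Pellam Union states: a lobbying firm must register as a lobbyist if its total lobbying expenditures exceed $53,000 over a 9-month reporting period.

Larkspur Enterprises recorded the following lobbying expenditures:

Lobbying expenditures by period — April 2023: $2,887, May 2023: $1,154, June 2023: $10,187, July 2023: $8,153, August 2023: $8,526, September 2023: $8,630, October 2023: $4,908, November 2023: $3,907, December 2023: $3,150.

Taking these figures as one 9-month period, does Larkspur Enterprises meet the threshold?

No

Total lobbying expenditures: $2,887 + $1,154 + $10,187 + $8,153 + $8,526 + $8,630 + $4,908 + $3,907 + $3,150 = $51,502.
$51,502 ≤ $53,000, so the threshold is not exceeded.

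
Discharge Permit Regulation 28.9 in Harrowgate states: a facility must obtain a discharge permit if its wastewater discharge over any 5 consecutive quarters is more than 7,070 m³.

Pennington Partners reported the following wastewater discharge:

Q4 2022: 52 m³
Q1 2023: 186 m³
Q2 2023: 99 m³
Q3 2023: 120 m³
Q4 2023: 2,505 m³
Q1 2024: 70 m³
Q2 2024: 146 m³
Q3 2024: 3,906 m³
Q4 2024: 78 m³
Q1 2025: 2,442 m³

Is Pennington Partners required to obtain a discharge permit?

No

Q4 2022–Q4 2023: 52 m³ + 186 m³ + 99 m³ + 120 m³ + 2,505 m³ = 2,962 m³ (under)
Q1 2023–Q1 2024: 186 m³ + 99 m³ + 120 m³ + 2,505 m³ + 70 m³ = 2,980 m³ (under)
Q2 2023–Q2 2024: 99 m³ + 120 m³ + 2,505 m³ + 70 m³ + 146 m³ = 2,940 m³ (under)
Q3 2023–Q3 2024: 120 m³ + 2,505 m³ + 70 m³ + 146 m³ + 3,906 m³ = 6,747 m³ (under)
Q4 2023–Q4 2024: 2,505 m³ + 70 m³ + 146 m³ + 3,906 m³ + 78 m³ = 6,705 m³ (under)
Q1 2024–Q1 2025: 70 m³ + 146 m³ + 3,906 m³ + 78 m³ + 2,442 m³ = 6,642 m³ (under)
No window exceeds 7,070 m³.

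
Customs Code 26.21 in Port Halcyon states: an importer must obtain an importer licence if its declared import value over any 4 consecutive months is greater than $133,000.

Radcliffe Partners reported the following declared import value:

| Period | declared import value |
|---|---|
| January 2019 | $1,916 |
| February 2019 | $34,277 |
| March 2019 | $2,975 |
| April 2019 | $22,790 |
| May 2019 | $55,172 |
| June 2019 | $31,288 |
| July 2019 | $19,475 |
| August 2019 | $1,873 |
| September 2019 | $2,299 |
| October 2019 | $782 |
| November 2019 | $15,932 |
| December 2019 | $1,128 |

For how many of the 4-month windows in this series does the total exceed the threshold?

0

January 2019–April 2019: $1,916 + $34,277 + $2,975 + $22,790 = $61,958 (under)
February 2019–May 2019: $34,277 + $2,975 + $22,790 + $55,172 = $115,214 (under)
March 2019–June 2019: $2,975 + $22,790 + $55,172 + $31,288 = $112,225 (under)
April 2019–July 2019: $22,790 + $55,172 + $31,288 + $19,475 = $128,725 (under)
May 2019–August 2019: $55,172 + $31,288 + $19,475 + $1,873 = $107,808 (under)
June 2019–September 2019: $31,288 + $19,475 + $1,873 + $2,299 = $54,935 (under)
July 2019–October 2019: $19,475 + $1,873 + $2,299 + $782 = $24,429 (under)
August 2019–November 2019: $1,873 + $2,299 + $782 + $15,932 = $20,886 (under)
September 2019–December 2019: $2,299 + $782 + $15,932 + $1,128 = $20,141 (under)
0 windows exceed the threshold.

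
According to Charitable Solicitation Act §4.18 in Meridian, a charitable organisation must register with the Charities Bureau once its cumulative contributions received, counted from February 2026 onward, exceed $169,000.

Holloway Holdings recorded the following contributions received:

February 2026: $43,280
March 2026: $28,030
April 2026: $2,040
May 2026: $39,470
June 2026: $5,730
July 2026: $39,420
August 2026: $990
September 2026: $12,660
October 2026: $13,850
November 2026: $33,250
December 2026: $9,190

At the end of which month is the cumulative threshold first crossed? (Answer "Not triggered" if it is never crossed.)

September 2026

Through February 2026: $43,280
Through March 2026: $71,310
Through April 2026: $73,350
Through May 2026: $112,820
Through June 2026: $118,550
Through July 2026: $157,970
Through August 2026: $158,960
Through September 2026: $171,620 ← exceeds threshold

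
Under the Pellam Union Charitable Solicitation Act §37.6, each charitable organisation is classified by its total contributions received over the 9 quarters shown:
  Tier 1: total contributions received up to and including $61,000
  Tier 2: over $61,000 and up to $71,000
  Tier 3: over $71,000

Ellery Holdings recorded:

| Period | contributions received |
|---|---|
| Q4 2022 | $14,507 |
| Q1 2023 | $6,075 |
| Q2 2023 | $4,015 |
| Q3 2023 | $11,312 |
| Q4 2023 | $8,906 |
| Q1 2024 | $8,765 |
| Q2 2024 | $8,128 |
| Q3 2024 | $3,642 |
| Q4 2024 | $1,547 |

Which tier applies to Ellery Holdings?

Total contributions received: $14,507 + $6,075 + $4,015 + $11,312 + $8,906 + $8,765 + $8,128 + $3,642 + $1,547 = $66,897.
$61,000 < $66,897 ≤ $71,000, so Tier 2 applies.

Tier 2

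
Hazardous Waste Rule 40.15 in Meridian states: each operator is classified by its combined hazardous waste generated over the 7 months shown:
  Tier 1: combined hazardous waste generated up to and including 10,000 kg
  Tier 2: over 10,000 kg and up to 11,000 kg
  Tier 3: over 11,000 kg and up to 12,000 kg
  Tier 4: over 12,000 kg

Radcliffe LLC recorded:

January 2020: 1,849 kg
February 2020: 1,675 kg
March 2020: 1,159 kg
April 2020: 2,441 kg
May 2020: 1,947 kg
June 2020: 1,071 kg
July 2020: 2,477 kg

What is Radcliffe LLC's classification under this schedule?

Tier 4

Combined hazardous waste generated: 1,849 kg + 1,675 kg + 1,159 kg + 2,441 kg + 1,947 kg + 1,071 kg + 2,477 kg = 12,619 kg.
12,619 kg > 12,000 kg, so Tier 4 applies.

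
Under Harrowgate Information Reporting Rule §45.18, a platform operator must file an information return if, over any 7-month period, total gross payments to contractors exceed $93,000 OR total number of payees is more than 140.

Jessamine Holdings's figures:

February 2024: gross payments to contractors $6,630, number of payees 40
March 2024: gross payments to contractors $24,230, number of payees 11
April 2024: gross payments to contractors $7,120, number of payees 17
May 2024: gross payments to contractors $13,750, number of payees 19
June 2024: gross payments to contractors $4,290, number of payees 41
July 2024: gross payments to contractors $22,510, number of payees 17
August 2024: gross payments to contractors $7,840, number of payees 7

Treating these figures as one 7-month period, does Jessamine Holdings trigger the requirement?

Total gross payments to contractors: $6,630 + $24,230 + $7,120 + $13,750 + $4,290 + $22,510 + $7,840 = $86,370 (≤ $93,000).
Total number of payees: 40 + 11 + 17 + 19 + 41 + 17 + 7 = 152 (> 140).
The test is 'or': at least one threshold is exceeded.

Yes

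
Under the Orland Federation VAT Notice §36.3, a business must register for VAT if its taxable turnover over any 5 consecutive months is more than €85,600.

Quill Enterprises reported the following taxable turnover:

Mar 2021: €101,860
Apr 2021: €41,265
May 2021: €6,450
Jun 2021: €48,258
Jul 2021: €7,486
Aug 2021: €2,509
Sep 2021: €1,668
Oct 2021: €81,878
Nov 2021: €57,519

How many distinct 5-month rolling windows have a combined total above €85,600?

4

Mar 2021–Jul 2021: €101,860 + €41,265 + €6,450 + €48,258 + €7,486 = €205,319 (over)
Apr 2021–Aug 2021: €41,265 + €6,450 + €48,258 + €7,486 + €2,509 = €105,968 (over)
May 2021–Sep 2021: €6,450 + €48,258 + €7,486 + €2,509 + €1,668 = €66,371 (under)
Jun 2021–Oct 2021: €48,258 + €7,486 + €2,509 + €1,668 + €81,878 = €141,799 (over)
Jul 2021–Nov 2021: €7,486 + €2,509 + €1,668 + €81,878 + €57,519 = €151,060 (over)
4 windows exceed the threshold.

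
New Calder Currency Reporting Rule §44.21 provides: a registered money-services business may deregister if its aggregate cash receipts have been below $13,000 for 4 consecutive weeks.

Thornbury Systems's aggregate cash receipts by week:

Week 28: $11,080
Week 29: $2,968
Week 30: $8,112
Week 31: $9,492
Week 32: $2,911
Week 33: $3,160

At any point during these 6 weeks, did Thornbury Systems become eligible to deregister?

Yes

Weeks below $13,000: Week 28, Week 29, Week 30, Week 31, Week 32, Week 33.
Longest run of consecutive weeks below the threshold: 6.
6 ≥ 4, so Thornbury Systems became eligible.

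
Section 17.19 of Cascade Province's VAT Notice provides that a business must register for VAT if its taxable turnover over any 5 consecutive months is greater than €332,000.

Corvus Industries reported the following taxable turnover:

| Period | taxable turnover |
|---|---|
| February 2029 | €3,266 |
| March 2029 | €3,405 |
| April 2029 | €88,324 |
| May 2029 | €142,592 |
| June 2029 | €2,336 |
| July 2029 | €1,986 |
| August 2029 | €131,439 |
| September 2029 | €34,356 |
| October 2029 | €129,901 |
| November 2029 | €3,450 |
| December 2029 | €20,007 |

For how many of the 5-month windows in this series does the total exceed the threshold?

1

February 2029–June 2029: €3,266 + €3,405 + €88,324 + €142,592 + €2,336 = €239,923 (under)
March 2029–July 2029: €3,405 + €88,324 + €142,592 + €2,336 + €1,986 = €238,643 (under)
April 2029–August 2029: €88,324 + €142,592 + €2,336 + €1,986 + €131,439 = €366,677 (over)
May 2029–September 2029: €142,592 + €2,336 + €1,986 + €131,439 + €34,356 = €312,709 (under)
June 2029–October 2029: €2,336 + €1,986 + €131,439 + €34,356 + €129,901 = €300,018 (under)
July 2029–November 2029: €1,986 + €131,439 + €34,356 + €129,901 + €3,450 = €301,132 (under)
August 2029–December 2029: €131,439 + €34,356 + €129,901 + €3,450 + €20,007 = €319,153 (under)
1 window exceeds the threshold.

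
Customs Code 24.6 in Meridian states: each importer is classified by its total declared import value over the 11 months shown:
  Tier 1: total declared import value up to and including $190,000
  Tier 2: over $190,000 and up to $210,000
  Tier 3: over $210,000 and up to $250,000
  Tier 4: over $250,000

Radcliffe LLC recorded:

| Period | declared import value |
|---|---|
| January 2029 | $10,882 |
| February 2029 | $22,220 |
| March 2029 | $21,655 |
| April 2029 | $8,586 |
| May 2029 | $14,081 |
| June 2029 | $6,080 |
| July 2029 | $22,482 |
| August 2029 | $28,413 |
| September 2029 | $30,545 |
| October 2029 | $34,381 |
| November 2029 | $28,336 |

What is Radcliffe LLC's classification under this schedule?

Tier 3

Total declared import value: $10,882 + $22,220 + $21,655 + $8,586 + $14,081 + $6,080 + $22,482 + $28,413 + $30,545 + $34,381 + $28,336 = $227,661.
$210,000 < $227,661 ≤ $250,000, so Tier 3 applies.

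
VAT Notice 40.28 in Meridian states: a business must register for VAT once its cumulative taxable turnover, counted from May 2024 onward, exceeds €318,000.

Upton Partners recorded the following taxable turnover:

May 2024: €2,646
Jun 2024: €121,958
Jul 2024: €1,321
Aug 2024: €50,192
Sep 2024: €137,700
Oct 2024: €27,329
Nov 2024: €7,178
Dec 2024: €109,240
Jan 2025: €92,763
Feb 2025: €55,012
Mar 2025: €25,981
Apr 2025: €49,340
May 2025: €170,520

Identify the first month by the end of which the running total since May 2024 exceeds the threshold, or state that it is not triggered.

Oct 2024

Through May 2024: €2,646
Through Jun 2024: €124,604
Through Jul 2024: €125,925
Through Aug 2024: €176,117
Through Sep 2024: €313,817
Through Oct 2024: €341,146 ← exceeds threshold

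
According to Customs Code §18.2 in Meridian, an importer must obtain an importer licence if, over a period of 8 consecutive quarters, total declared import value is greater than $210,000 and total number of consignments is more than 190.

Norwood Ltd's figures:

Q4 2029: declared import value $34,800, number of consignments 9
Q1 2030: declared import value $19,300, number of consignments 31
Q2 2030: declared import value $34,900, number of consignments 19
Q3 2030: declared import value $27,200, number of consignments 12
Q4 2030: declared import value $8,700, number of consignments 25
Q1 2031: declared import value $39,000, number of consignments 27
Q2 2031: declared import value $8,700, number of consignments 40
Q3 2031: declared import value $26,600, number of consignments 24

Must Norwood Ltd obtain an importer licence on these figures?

No

Total declared import value: $34,800 + $19,300 + $34,900 + $27,200 + $8,700 + $39,000 + $8,700 + $26,600 = $199,200 (≤ $210,000).
Total number of consignments: 9 + 31 + 19 + 12 + 25 + 27 + 40 + 24 = 187 (≤ 190).
The test is 'and': the rule requires both, and at least one is not exceeded.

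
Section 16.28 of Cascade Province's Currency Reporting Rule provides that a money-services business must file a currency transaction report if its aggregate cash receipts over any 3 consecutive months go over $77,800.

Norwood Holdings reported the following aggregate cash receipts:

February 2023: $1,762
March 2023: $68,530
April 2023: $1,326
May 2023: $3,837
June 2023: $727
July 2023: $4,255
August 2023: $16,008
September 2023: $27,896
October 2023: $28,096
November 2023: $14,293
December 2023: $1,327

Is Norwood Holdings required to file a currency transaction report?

No

February 2023–April 2023: $1,762 + $68,530 + $1,326 = $71,618 (under)
March 2023–May 2023: $68,530 + $1,326 + $3,837 = $73,693 (under)
April 2023–June 2023: $1,326 + $3,837 + $727 = $5,890 (under)
May 2023–July 2023: $3,837 + $727 + $4,255 = $8,819 (under)
June 2023–August 2023: $727 + $4,255 + $16,008 = $20,990 (under)
July 2023–September 2023: $4,255 + $16,008 + $27,896 = $48,159 (under)
August 2023–October 2023: $16,008 + $27,896 + $28,096 = $72,000 (under)
September 2023–November 2023: $27,896 + $28,096 + $14,293 = $70,285 (under)
October 2023–December 2023: $28,096 + $14,293 + $1,327 = $43,716 (under)
No window exceeds $77,800.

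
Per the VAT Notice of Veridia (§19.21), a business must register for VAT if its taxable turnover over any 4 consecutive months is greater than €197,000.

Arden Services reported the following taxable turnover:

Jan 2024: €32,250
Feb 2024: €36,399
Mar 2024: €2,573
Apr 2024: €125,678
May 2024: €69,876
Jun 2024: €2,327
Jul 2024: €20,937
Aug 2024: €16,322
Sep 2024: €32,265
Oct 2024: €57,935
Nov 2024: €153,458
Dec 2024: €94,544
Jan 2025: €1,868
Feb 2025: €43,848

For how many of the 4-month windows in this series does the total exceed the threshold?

7

Jan 2024–Apr 2024: €32,250 + €36,399 + €2,573 + €125,678 = €196,900 (under)
Feb 2024–May 2024: €36,399 + €2,573 + €125,678 + €69,876 = €234,526 (over)
Mar 2024–Jun 2024: €2,573 + €125,678 + €69,876 + €2,327 = €200,454 (over)
Apr 2024–Jul 2024: €125,678 + €69,876 + €2,327 + €20,937 = €218,818 (over)
May 2024–Aug 2024: €69,876 + €2,327 + €20,937 + €16,322 = €109,462 (under)
Jun 2024–Sep 2024: €2,327 + €20,937 + €16,322 + €32,265 = €71,851 (under)
Jul 2024–Oct 2024: €20,937 + €16,322 + €32,265 + €57,935 = €127,459 (under)
Aug 2024–Nov 2024: €16,322 + €32,265 + €57,935 + €153,458 = €259,980 (over)
Sep 2024–Dec 2024: €32,265 + €57,935 + €153,458 + €94,544 = €338,202 (over)
Oct 2024–Jan 2025: €57,935 + €153,458 + €94,544 + €1,868 = €307,805 (over)
Nov 2024–Feb 2025: €153,458 + €94,544 + €1,868 + €43,848 = €293,718 (over)
7 windows exceed the threshold.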